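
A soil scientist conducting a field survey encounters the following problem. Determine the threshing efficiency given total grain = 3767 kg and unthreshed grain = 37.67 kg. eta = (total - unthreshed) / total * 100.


eta = (total - unthreshed) / total * 100
    = (3767 - 37.67) / 3767 * 100
    = 3729.33 / 3767 * 100
    = 99%


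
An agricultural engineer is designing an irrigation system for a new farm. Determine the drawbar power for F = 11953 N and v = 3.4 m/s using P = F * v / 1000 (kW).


P = F * v / 1000
  = 11953 * 3.4 / 1000
  = 40640.20 / 1000
  = 40.64 kW


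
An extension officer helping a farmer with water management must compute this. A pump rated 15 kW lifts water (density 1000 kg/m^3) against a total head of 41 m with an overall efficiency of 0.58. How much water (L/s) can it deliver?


Q = (P * 1000 * eta) / (rho * g * H)
  = (15 * 1000 * 0.58) / (1000 * 9.81 * 41)
  = 8700 / 402210
  = 0.02163 m^3/s = 21.63 L/s


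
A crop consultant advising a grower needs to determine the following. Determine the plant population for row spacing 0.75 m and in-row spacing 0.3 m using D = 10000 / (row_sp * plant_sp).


D = 10000 / (row_sp * plant_sp)
  = 10000 / (0.75 * 0.3)
  = 10000 / 0.2250
  = 44444.44 plants/ha


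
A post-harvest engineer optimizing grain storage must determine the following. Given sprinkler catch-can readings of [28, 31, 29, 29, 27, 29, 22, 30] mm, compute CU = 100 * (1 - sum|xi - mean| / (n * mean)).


xbar = 225 / 8 = 28.125
sum|xi - xbar| = 14.750
CU = 100 * (1 - 14.750 / (8 * 28.125))
   = 100 * (1 - 0.0656)
   = 93.44%


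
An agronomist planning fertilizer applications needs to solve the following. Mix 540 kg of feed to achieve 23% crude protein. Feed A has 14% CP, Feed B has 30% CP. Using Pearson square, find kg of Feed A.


parts_A = CP_b - target = 30 - 23 = 7
parts_B = target - CP_a = 23 - 14 = 9
total_parts = 7 + 9 = 16
Feed A = 540 * 7 / 16 = 236.25 kg
Feed B = 540 * 9 / 16 = 303.75 kg

236.25 kg


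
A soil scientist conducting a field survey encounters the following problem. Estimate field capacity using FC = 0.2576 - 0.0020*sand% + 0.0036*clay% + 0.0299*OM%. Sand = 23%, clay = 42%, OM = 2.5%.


FC = 0.2576 - 0.0020*23 + 0.0036*42 + 0.0299*2.5
   = 0.2576 - 0.0460 + 0.1512 + 0.0748
   = 0.4376


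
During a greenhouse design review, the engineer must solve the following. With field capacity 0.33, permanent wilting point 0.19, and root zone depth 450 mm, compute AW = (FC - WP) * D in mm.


AW = (FC - WP) * D
   = (0.33 - 0.19) * 450
   = 0.14 * 450
   = 63 mm


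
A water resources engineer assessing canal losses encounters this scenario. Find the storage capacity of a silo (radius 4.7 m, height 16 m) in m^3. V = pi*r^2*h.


V = pi * r^2 * h
  = pi * 4.7^2 * 16
  = pi * 22.09 * 16
  = 1110.36 m^3


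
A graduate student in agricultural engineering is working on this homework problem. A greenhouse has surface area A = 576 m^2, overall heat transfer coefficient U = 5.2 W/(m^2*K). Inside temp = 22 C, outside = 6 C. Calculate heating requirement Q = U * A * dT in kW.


dT = 22 - (6) = 16 K
Q = U * A * dT
  = 5.2 * 576 * 16
  = 47923.20 W = 47.92 kW


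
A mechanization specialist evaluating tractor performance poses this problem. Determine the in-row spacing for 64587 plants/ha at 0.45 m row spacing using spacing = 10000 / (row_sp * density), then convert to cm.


spacing = 10000 / (row_sp * density)
        = 10000 / (0.45 * 64587)
        = 10000 / 29064.15
        = 0.34407 m = 34.41 cm


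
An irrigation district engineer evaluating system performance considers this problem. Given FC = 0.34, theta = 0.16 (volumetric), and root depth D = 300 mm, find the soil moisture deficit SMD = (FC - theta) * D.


SMD = (FC - theta) * D
    = (0.34 - 0.16) * 300
    = 0.180 * 300
    = 54 mm


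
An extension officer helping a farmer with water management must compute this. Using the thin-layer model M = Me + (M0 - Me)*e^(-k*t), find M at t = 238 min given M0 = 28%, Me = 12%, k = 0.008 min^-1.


M = Me + (M0 - Me) * e^(-k*t)
  = 12 + (28 - 12) * e^(-0.008*238)
  = 12 + 16 * e^(-1.904)
  = 12 + 16 * 0.14897
  = 12 + 2.3835
  = 14.38%


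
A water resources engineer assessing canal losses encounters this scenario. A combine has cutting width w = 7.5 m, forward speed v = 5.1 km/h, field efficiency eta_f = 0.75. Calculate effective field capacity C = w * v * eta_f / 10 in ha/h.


C = w * v * eta_f / 10
  = 7.5 * 5.1 * 0.75 / 10
  = 28.69 / 10
  = 2.87 ha/h


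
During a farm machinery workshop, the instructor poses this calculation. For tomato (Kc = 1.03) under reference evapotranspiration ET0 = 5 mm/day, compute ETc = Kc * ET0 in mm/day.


ETc = Kc * ET0
    = 1.03 * 5
    = 5.15 mm/day


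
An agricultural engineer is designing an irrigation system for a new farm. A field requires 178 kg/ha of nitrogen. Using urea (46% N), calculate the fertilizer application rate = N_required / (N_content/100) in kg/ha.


Rate = N_required / (N_content / 100)
     = 178 / (46 / 100)
     = 178 / 0.46
     = 386.96 kg/ha


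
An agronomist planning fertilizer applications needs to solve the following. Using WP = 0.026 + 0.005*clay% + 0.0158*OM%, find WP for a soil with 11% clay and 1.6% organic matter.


WP = 0.026 + 0.005*11 + 0.0158*1.6
   = 0.026 + 0.0550 + 0.0253
   = 0.1063


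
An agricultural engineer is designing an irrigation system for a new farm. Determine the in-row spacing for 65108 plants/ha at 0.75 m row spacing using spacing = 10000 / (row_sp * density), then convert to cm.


spacing = 10000 / (row_sp * density)
        = 10000 / (0.75 * 65108)
        = 10000 / 48831
        = 0.20479 m = 20.48 cm


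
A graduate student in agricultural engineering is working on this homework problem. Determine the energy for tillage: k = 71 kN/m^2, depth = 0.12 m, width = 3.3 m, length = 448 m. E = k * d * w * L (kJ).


E = k * d * w * L
  = 71 * 0.12 * 3.3 * 448
  = 12595.97 kJ


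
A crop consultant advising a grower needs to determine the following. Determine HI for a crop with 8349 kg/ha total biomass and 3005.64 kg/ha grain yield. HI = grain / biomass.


HI = grain_yield / biomass
   = 3005.64 / 8349
   = 0.36


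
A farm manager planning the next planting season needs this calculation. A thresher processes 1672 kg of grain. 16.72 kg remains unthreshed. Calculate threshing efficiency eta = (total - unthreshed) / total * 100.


eta = (total - unthreshed) / total * 100
    = (1672 - 16.72) / 1672 * 100
    = 1655.28 / 1672 * 100
    = 99%


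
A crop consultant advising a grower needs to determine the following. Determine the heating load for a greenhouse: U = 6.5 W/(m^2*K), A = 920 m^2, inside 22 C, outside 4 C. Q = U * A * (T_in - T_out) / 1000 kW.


dT = 22 - (4) = 18 K
Q = U * A * dT
  = 6.5 * 920 * 18
  = 107640 W = 107.64 kW


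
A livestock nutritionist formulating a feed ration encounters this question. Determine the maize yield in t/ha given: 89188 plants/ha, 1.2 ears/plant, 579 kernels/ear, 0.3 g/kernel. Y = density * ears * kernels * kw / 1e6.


Y = density * ears * kernels * kw
  = 89188 * 1.2 * 579 * 0.3 g/ha
  = 18590346.72 g/ha
  = 18590.35 kg/ha = 18.59 t/ha


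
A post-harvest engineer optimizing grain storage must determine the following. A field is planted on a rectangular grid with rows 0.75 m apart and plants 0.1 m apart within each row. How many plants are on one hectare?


D = 10000 / (row_sp * plant_sp)
  = 10000 / (0.75 * 0.1)
  = 10000 / 0.0750
  = 133333.33 plants/ha


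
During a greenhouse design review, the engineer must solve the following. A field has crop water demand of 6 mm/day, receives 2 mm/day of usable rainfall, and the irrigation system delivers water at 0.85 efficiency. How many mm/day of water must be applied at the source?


IWR = (ETc - Pe) / Ea
    = (6 - 2) / 0.85
    = 4 / 0.85
    = 4.71 mm/day


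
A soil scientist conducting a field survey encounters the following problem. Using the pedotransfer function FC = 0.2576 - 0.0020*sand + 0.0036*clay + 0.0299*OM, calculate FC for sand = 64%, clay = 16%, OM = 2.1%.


FC = 0.2576 - 0.0020*64 + 0.0036*16 + 0.0299*2.1
   = 0.2576 - 0.1280 + 0.0576 + 0.0628
   = 0.2500


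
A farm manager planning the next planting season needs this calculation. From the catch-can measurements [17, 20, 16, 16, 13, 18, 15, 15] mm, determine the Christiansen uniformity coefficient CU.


xbar = 130 / 8 = 16.250
sum|xi - xbar| = 12.500
CU = 100 * (1 - 12.500 / (8 * 16.250))
   = 100 * (1 - 0.0962)
   = 90.38%


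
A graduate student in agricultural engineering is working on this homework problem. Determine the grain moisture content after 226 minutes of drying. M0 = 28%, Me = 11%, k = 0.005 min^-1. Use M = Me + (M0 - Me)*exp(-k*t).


M = Me + (M0 - Me) * e^(-k*t)
  = 11 + (28 - 11) * e^(-0.005*226)
  = 11 + 17 * e^(-1.130)
  = 11 + 17 * 0.32303
  = 11 + 5.4916
  = 16.49%


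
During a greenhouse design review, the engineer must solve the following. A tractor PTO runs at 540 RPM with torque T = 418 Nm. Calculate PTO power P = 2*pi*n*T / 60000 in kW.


P = 2*pi*n*T / 60000
  = 2*pi * 540 * 418 / 60000
  = 1418240.59 / 60000
  = 23.64 kW


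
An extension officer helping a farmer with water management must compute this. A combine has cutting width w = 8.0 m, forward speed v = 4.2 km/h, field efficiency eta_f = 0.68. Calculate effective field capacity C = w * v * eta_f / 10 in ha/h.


C = w * v * eta_f / 10
  = 8.0 * 4.2 * 0.68 / 10
  = 22.85 / 10
  = 2.28 ha/h


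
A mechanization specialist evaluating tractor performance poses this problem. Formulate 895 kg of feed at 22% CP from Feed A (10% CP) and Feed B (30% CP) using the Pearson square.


parts_A = CP_b - target = 30 - 22 = 8
parts_B = target - CP_a = 22 - 10 = 12
total_parts = 8 + 12 = 20
Feed A = 895 * 8 / 20 = 358 kg
Feed B = 895 * 12 / 20 = 537 kg

358 kg


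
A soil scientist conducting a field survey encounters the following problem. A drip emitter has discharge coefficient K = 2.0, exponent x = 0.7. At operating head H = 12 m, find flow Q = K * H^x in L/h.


Q = K * H^x
  = 2.0 * 12^0.7
  = 2.0 * 5.6941
  = 11.39 L/h


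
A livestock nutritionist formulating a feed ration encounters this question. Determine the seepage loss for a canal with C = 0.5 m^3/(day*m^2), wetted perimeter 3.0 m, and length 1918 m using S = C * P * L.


S = C * P * L
  = 0.5 * 3.0 * 1918
  = 2877 m^3/day


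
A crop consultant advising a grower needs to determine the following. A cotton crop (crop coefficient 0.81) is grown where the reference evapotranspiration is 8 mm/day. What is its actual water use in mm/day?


ETc = Kc * ET0
    = 0.81 * 8
    = 6.48 mm/day


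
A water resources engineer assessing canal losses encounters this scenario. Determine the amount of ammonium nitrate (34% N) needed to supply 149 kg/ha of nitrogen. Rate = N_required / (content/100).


Rate = N_required / (N_content / 100)
     = 149 / (34 / 100)
     = 149 / 0.34
     = 438.24 kg/ha


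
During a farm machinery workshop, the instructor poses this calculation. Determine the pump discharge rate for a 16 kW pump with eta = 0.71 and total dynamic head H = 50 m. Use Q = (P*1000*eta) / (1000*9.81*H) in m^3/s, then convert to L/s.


Q = (P * 1000 * eta) / (rho * g * H)
  = (16 * 1000 * 0.71) / (1000 * 9.81 * 50)
  = 11360 / 490500
  = 0.02316 m^3/s = 23.16 L/s


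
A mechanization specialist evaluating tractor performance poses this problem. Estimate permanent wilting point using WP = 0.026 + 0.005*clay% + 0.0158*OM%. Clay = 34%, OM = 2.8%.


WP = 0.026 + 0.005*34 + 0.0158*2.8
   = 0.026 + 0.1700 + 0.0442
   = 0.2402


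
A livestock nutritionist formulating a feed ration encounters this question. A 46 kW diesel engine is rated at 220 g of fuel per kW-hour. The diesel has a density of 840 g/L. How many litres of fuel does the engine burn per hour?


FC = P * BSFC / rho_fuel
   = 46 * 220 / 840
   = 10120 / 840
   = 12.05 L/h


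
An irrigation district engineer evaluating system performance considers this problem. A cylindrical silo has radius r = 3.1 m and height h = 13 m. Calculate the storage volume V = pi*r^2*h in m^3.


V = pi * r^2 * h
  = pi * 3.1^2 * 13
  = pi * 9.61 * 13
  = 392.48 m^3


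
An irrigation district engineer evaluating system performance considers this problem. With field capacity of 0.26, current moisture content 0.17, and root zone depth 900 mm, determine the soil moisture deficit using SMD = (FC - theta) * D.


SMD = (FC - theta) * D
    = (0.26 - 0.17) * 900
    = 0.090 * 900
    = 81 mm


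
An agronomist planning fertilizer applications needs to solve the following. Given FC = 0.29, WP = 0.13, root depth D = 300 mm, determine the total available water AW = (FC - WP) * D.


AW = (FC - WP) * D
   = (0.29 - 0.13) * 300
   = 0.16 * 300
   = 48 mm


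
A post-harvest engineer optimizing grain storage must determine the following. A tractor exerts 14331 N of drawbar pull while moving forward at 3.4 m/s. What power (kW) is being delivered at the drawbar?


P = F * v / 1000
  = 14331 * 3.4 / 1000
  = 48725.40 / 1000
  = 48.73 kW


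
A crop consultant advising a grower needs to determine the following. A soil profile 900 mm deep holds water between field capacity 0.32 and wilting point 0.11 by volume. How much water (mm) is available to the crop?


AW = (FC - WP) * D
   = (0.32 - 0.11) * 900
   = 0.21 * 900
   = 189 mm


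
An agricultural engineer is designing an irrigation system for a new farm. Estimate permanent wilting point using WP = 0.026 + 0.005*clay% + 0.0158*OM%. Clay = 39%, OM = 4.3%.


WP = 0.026 + 0.005*39 + 0.0158*4.3
   = 0.026 + 0.1950 + 0.0679
   = 0.2889


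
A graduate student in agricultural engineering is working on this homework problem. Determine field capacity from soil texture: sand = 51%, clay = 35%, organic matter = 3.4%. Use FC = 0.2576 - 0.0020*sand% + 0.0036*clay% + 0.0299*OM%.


FC = 0.2576 - 0.0020*51 + 0.0036*35 + 0.0299*3.4
   = 0.2576 - 0.1020 + 0.1260 + 0.1017
   = 0.3833


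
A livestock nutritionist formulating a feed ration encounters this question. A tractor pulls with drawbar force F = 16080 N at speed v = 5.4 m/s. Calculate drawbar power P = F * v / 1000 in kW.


P = F * v / 1000
  = 16080 * 5.4 / 1000
  = 86832 / 1000
  = 86.83 kW


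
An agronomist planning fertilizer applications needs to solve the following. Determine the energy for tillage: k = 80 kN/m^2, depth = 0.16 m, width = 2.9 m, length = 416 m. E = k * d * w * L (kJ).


E = k * d * w * L
  = 80 * 0.16 * 2.9 * 416
  = 15441.92 kJ


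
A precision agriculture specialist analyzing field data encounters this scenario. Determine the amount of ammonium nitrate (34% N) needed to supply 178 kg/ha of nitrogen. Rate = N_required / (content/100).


Rate = N_required / (N_content / 100)
     = 178 / (34 / 100)
     = 178 / 0.34
     = 523.53 kg/ha


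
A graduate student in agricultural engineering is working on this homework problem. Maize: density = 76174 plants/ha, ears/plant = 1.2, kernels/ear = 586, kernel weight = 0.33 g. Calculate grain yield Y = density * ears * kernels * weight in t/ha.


Y = density * ears * kernels * kw
  = 76174 * 1.2 * 586 * 0.33 g/ha
  = 17676633.74 g/ha
  = 17676.63 kg/ha = 17.68 t/ha


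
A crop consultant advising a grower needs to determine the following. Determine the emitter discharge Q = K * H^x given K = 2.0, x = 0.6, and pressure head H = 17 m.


Q = K * H^x
  = 2.0 * 17^0.6
  = 2.0 * 5.4736
  = 10.95 L/h


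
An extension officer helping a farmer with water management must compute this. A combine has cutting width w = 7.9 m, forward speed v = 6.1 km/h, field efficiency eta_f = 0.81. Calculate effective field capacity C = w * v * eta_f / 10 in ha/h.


C = w * v * eta_f / 10
  = 7.9 * 6.1 * 0.81 / 10
  = 39.03 / 10
  = 3.90 ha/h


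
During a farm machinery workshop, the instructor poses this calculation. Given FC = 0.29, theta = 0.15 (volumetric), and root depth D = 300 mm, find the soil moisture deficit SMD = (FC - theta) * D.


SMD = (FC - theta) * D
    = (0.29 - 0.15) * 300
    = 0.140 * 300
    = 42 mm


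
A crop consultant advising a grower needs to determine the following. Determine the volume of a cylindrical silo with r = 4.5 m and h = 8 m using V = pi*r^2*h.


V = pi * r^2 * h
  = pi * 4.5^2 * 8
  = pi * 20.25 * 8
  = 508.94 m^3


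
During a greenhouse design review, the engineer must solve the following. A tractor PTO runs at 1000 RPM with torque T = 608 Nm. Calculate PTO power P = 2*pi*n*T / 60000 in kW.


P = 2*pi*n*T / 60000
  = 2*pi * 1000 * 608 / 60000
  = 3820176.67 / 60000
  = 63.67 kW


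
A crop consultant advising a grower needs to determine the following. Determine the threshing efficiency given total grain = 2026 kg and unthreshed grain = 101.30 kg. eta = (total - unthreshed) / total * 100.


eta = (total - unthreshed) / total * 100
    = (2026 - 101.30) / 2026 * 100
    = 1924.70 / 2026 * 100
    = 95%


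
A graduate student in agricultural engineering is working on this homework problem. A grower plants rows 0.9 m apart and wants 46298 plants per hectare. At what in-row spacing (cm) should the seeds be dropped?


spacing = 10000 / (row_sp * density)
        = 10000 / (0.9 * 46298)
        = 10000 / 41668.20
        = 0.23999 m = 24.00 cm


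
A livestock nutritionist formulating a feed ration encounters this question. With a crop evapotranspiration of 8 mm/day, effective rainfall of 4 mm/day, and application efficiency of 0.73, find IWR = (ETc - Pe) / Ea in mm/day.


IWR = (ETc - Pe) / Ea
    = (8 - 4) / 0.73
    = 4 / 0.73
    = 5.48 mm/day


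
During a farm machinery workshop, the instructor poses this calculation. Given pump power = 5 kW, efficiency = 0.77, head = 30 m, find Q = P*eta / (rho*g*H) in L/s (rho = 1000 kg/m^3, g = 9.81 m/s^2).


Q = (P * 1000 * eta) / (rho * g * H)
  = (5 * 1000 * 0.77) / (1000 * 9.81 * 30)
  = 3850 / 294300
  = 0.01308 m^3/s = 13.08 L/s


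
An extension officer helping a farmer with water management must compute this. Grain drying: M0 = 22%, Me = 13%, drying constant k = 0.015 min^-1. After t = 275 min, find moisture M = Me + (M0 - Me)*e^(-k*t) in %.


M = Me + (M0 - Me) * e^(-k*t)
  = 13 + (22 - 13) * e^(-0.015*275)
  = 13 + 9 * e^(-4.125)
  = 13 + 9 * 0.01616
  = 13 + 0.1455
  = 13.15%


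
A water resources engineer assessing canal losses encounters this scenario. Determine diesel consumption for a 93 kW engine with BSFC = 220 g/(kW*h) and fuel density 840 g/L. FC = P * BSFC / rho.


FC = P * BSFC / rho_fuel
   = 93 * 220 / 840
   = 20460 / 840
   = 24.36 L/h


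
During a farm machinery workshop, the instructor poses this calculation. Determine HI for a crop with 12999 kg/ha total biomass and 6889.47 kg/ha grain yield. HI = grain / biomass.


HI = grain_yield / biomass
   = 6889.47 / 12999
   = 0.53


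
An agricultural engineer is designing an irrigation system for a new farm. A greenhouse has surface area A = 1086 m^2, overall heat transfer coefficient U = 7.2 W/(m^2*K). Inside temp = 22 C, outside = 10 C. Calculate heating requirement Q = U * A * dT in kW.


dT = 22 - (10) = 12 K
Q = U * A * dT
  = 7.2 * 1086 * 12
  = 93830.40 W = 93.83 kW


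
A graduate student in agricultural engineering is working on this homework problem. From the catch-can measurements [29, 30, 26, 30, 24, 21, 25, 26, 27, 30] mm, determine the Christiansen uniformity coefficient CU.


xbar = 268 / 10 = 26.800
sum|xi - xbar| = 24
CU = 100 * (1 - 24 / (10 * 26.800))
   = 100 * (1 - 0.0896)
   = 91.04%


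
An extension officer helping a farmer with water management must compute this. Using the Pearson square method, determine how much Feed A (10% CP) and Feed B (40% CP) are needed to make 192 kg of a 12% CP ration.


parts_A = CP_b - target = 40 - 12 = 28
parts_B = target - CP_a = 12 - 10 = 2
total_parts = 28 + 2 = 30
Feed A = 192 * 28 / 30 = 179.20 kg
Feed B = 192 * 2 / 30 = 12.80 kg

179.20 kg


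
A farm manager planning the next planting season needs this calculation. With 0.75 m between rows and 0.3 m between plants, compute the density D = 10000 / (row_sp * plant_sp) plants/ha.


D = 10000 / (row_sp * plant_sp)
  = 10000 / (0.75 * 0.3)
  = 10000 / 0.2250
  = 44444.44 plants/ha


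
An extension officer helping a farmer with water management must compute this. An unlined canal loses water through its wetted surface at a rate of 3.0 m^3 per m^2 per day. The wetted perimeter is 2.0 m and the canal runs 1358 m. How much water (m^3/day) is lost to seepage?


S = C * P * L
  = 3.0 * 2.0 * 1358
  = 8148 m^3/day


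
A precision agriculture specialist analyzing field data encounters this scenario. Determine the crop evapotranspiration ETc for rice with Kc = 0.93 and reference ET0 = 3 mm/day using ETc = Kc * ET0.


ETc = Kc * ET0
    = 0.93 * 3
    = 2.79 mm/day


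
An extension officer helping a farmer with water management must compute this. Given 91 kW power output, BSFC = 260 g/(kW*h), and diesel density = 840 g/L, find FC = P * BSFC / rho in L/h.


FC = P * BSFC / rho_fuel
   = 91 * 260 / 840
   = 23660 / 840
   = 28.17 L/h


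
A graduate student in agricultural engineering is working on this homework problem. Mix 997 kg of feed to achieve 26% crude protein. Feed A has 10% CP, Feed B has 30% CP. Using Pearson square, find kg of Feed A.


parts_A = CP_b - target = 30 - 26 = 4
parts_B = target - CP_a = 26 - 10 = 16
total_parts = 4 + 16 = 20
Feed A = 997 * 4 / 20 = 199.40 kg
Feed B = 997 * 16 / 20 = 797.60 kg

199.40 kg


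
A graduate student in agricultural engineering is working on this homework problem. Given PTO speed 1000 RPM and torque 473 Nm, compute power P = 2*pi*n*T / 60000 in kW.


P = 2*pi*n*T / 60000
  = 2*pi * 1000 * 473 / 60000
  = 2971946.65 / 60000
  = 49.53 kW


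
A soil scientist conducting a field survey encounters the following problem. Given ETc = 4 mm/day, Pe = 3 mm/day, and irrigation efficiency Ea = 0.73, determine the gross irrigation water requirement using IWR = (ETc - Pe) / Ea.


IWR = (ETc - Pe) / Ea
    = (4 - 3) / 0.73
    = 1 / 0.73
    = 1.37 mm/day


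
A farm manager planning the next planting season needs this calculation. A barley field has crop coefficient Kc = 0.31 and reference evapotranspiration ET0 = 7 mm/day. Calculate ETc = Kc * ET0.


ETc = Kc * ET0
    = 0.31 * 7
    = 2.17 mm/day


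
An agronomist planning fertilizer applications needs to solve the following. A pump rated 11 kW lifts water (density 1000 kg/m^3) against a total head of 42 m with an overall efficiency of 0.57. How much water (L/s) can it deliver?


Q = (P * 1000 * eta) / (rho * g * H)
  = (11 * 1000 * 0.57) / (1000 * 9.81 * 42)
  = 6270 / 412020
  = 0.01522 m^3/s = 15.22 L/s


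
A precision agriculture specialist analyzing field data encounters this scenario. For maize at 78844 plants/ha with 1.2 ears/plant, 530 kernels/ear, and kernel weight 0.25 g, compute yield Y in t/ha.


Y = density * ears * kernels * kw
  = 78844 * 1.2 * 530 * 0.25 g/ha
  = 12536196 g/ha
  = 12536.20 kg/ha = 12.54 t/ha


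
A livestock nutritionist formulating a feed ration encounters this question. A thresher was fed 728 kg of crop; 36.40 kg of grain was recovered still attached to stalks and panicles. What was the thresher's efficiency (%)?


eta = (total - unthreshed) / total * 100
    = (728 - 36.40) / 728 * 100
    = 691.60 / 728 * 100
    = 95%


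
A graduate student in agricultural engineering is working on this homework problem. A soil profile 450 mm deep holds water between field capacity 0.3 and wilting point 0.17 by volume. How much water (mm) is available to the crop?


AW = (FC - WP) * D
   = (0.3 - 0.17) * 450
   = 0.13 * 450
   = 58.50 mm


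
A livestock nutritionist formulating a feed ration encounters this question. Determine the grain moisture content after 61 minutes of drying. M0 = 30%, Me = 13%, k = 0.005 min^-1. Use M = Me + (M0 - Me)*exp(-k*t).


M = Me + (M0 - Me) * e^(-k*t)
  = 13 + (30 - 13) * e^(-0.005*61)
  = 13 + 17 * e^(-0.305)
  = 13 + 17 * 0.73712
  = 13 + 12.5311
  = 25.53%


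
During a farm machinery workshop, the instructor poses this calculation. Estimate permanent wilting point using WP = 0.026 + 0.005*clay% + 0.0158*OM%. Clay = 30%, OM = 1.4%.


WP = 0.026 + 0.005*30 + 0.0158*1.4
   = 0.026 + 0.1500 + 0.0221
   = 0.1981


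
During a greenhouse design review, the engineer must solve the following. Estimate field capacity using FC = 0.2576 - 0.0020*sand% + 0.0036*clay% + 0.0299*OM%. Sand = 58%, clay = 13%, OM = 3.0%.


FC = 0.2576 - 0.0020*58 + 0.0036*13 + 0.0299*3.0
   = 0.2576 - 0.1160 + 0.0468 + 0.0897
   = 0.2781


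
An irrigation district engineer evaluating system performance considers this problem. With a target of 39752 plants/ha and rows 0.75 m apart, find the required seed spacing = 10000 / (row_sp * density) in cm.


spacing = 10000 / (row_sp * density)
        = 10000 / (0.75 * 39752)
        = 10000 / 29814
        = 0.33541 m = 33.54 cm


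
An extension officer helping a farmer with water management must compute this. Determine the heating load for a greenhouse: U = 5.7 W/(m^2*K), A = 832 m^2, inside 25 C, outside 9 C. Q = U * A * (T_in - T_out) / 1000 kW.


dT = 25 - (9) = 16 K
Q = U * A * dT
  = 5.7 * 832 * 16
  = 75878.40 W = 75.88 kW


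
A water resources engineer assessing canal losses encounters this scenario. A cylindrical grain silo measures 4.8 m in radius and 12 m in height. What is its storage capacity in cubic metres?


V = pi * r^2 * h
  = pi * 4.8^2 * 12
  = pi * 23.04 * 12
  = 868.59 m^3


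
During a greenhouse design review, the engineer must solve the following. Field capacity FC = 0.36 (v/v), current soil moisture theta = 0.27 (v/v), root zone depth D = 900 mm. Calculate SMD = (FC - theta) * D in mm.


SMD = (FC - theta) * D
    = (0.36 - 0.27) * 900
    = 0.090 * 900
    = 81 mm


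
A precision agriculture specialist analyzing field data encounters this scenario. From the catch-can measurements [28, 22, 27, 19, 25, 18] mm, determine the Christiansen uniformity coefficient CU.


xbar = 139 / 6 = 23.167
sum|xi - xbar| = 21
CU = 100 * (1 - 21 / (6 * 23.167))
   = 100 * (1 - 0.1511)
   = 84.89%


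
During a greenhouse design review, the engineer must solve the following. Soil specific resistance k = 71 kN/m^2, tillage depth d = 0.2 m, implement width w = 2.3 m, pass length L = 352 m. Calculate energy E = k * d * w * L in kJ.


E = k * d * w * L
  = 71 * 0.2 * 2.3 * 352
  = 11496.32 kJ


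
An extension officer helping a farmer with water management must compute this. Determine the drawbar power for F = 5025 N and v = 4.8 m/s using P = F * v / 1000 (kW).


P = F * v / 1000
  = 5025 * 4.8 / 1000
  = 24120 / 1000
  = 24.12 kW


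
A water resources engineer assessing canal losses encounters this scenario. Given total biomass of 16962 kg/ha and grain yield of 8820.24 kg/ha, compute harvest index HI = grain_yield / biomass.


HI = grain_yield / biomass
   = 8820.24 / 16962
   = 0.52


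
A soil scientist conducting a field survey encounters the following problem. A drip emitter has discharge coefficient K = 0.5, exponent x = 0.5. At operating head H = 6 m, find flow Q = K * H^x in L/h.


Q = K * H^x
  = 0.5 * 6^0.5
  = 0.5 * 2.4495
  = 1.22 L/h


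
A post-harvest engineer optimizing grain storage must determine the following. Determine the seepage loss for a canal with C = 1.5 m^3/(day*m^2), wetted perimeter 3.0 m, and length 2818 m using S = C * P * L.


S = C * P * L
  = 1.5 * 3.0 * 2818
  = 12681 m^3/day


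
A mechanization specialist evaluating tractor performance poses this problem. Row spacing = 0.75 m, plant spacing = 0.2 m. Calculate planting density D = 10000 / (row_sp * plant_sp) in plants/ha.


D = 10000 / (row_sp * plant_sp)
  = 10000 / (0.75 * 0.2)
  = 10000 / 0.1500
  = 66666.67 plants/ha


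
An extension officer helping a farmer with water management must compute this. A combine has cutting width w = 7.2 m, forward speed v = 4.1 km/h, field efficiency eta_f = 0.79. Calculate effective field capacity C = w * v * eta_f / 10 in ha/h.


C = w * v * eta_f / 10
  = 7.2 * 4.1 * 0.79 / 10
  = 23.32 / 10
  = 2.33 ha/h


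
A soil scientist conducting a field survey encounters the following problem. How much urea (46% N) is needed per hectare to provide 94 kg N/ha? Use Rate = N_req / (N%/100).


Rate = N_required / (N_content / 100)
     = 94 / (46 / 100)
     = 94 / 0.46
     = 204.35 kg/ha


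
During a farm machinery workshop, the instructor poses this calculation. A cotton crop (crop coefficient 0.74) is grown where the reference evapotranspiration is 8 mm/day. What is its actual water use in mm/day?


ETc = Kc * ET0
    = 0.74 * 8
    = 5.92 mm/day


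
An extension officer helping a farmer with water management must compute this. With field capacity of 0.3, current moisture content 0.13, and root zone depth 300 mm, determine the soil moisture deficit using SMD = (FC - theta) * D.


SMD = (FC - theta) * D
    = (0.3 - 0.13) * 300
    = 0.170 * 300
    = 51 mm


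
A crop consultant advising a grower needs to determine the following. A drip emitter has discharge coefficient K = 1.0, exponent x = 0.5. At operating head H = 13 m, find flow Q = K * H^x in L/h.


Q = K * H^x
  = 1.0 * 13^0.5
  = 1.0 * 3.6056
  = 3.61 L/h


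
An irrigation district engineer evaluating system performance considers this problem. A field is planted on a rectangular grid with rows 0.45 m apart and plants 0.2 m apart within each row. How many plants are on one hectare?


D = 10000 / (row_sp * plant_sp)
  = 10000 / (0.45 * 0.2)
  = 10000 / 0.0900
  = 111111.11 plants/ha


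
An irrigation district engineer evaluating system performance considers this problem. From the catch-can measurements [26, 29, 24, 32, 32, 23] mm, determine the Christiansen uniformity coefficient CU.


xbar = 166 / 6 = 27.667
sum|xi - xbar| = 20
CU = 100 * (1 - 20 / (6 * 27.667))
   = 100 * (1 - 0.1205)
   = 87.95%


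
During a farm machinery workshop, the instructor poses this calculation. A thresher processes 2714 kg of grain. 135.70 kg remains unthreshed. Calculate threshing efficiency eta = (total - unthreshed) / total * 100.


eta = (total - unthreshed) / total * 100
    = (2714 - 135.70) / 2714 * 100
    = 2578.30 / 2714 * 100
    = 95%


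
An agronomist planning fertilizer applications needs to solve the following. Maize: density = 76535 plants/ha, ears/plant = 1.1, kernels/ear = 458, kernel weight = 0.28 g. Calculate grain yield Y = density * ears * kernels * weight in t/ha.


Y = density * ears * kernels * kw
  = 76535 * 1.1 * 458 * 0.28 g/ha
  = 10796333.24 g/ha
  = 10796.33 kg/ha = 10.80 t/ha


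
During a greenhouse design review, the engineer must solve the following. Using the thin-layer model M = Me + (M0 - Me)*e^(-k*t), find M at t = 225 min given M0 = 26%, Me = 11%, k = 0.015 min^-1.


M = Me + (M0 - Me) * e^(-k*t)
  = 11 + (26 - 11) * e^(-0.015*225)
  = 11 + 15 * e^(-3.375)
  = 11 + 15 * 0.03422
  = 11 + 0.5133
  = 11.51%


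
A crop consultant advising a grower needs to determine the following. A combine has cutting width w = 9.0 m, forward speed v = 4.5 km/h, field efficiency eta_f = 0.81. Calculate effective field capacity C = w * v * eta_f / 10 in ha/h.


C = w * v * eta_f / 10
  = 9.0 * 4.5 * 0.81 / 10
  = 32.81 / 10
  = 3.28 ha/h


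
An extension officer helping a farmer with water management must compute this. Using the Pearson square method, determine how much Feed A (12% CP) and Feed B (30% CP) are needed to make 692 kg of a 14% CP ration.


parts_A = CP_b - target = 30 - 14 = 16
parts_B = target - CP_a = 14 - 12 = 2
total_parts = 16 + 2 = 18
Feed A = 692 * 16 / 18 = 615.11 kg
Feed B = 692 * 2 / 18 = 76.89 kg

615.11 kg


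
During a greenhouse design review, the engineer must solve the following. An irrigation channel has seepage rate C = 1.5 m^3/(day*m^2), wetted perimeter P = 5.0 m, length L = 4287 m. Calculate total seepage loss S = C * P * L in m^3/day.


S = C * P * L
  = 1.5 * 5.0 * 4287
  = 32152.50 m^3/day


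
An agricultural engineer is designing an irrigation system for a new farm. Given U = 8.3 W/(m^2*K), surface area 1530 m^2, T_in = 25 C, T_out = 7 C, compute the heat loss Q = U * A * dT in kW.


dT = 25 - (7) = 18 K
Q = U * A * dT
  = 8.3 * 1530 * 18
  = 228582 W = 228.58 kW


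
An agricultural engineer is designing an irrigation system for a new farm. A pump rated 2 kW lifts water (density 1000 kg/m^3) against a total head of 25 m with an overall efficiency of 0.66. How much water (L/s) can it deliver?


Q = (P * 1000 * eta) / (rho * g * H)
  = (2 * 1000 * 0.66) / (1000 * 9.81 * 25)
  = 1320 / 245250
  = 0.00538 m^3/s = 5.38 L/s


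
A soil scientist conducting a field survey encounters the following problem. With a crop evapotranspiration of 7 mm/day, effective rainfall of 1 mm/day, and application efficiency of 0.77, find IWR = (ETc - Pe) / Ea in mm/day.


IWR = (ETc - Pe) / Ea
    = (7 - 1) / 0.77
    = 6 / 0.77
    = 7.79 mm/day


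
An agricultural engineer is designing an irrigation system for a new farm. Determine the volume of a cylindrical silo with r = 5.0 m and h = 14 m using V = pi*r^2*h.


V = pi * r^2 * h
  = pi * 5.0^2 * 14
  = pi * 25 * 14
  = 1099.56 m^3


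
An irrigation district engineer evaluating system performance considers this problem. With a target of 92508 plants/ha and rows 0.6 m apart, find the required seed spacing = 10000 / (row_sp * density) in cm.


spacing = 10000 / (row_sp * density)
        = 10000 / (0.6 * 92508)
        = 10000 / 55504.80
        = 0.18016 m = 18.02 cm


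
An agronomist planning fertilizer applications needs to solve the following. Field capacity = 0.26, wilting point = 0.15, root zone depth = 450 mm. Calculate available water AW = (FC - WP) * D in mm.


AW = (FC - WP) * D
   = (0.26 - 0.15) * 450
   = 0.11 * 450
   = 49.50 mm


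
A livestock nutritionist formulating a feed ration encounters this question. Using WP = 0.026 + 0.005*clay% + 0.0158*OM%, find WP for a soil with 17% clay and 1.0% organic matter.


WP = 0.026 + 0.005*17 + 0.0158*1.0
   = 0.026 + 0.0850 + 0.0158
   = 0.1268


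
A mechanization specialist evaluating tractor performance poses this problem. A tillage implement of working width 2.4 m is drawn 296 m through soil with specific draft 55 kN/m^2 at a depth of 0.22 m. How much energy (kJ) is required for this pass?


E = k * d * w * L
  = 55 * 0.22 * 2.4 * 296
  = 8595.84 kJ


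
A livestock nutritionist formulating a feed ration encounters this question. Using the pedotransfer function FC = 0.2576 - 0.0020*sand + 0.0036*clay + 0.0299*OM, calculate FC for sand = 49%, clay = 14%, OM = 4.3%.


FC = 0.2576 - 0.0020*49 + 0.0036*14 + 0.0299*4.3
   = 0.2576 - 0.0980 + 0.0504 + 0.1286
   = 0.3386


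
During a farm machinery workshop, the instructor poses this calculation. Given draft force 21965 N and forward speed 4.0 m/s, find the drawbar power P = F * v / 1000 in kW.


P = F * v / 1000
  = 21965 * 4.0 / 1000
  = 87860 / 1000
  = 87.86 kW


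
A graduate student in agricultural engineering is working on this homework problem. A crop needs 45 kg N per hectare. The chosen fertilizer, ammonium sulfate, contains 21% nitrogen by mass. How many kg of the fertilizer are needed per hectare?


Rate = N_required / (N_content / 100)
     = 45 / (21 / 100)
     = 45 / 0.21
     = 214.29 kg/ha


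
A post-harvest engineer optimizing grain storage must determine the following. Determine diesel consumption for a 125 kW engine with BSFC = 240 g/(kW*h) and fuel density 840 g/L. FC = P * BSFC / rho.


FC = P * BSFC / rho_fuel
   = 125 * 240 / 840
   = 30000 / 840
   = 35.71 L/h


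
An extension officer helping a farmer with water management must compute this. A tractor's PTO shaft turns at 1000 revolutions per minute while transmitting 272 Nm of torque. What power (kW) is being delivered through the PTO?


P = 2*pi*n*T / 60000
  = 2*pi * 1000 * 272 / 60000
  = 1709026.40 / 60000
  = 28.48 kW


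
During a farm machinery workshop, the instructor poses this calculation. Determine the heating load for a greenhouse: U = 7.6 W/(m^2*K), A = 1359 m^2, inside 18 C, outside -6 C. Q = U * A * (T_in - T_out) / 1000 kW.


dT = 18 - (-6) = 24 K
Q = U * A * dT
  = 7.6 * 1359 * 24
  = 247881.60 W = 247.88 kW


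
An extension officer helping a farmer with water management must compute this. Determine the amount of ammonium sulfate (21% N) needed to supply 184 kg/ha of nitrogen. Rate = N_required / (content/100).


Rate = N_required / (N_content / 100)
     = 184 / (21 / 100)
     = 184 / 0.21
     = 876.19 kg/ha


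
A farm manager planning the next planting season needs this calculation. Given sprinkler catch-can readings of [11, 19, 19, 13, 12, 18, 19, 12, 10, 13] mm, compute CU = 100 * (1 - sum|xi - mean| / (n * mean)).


xbar = 146 / 10 = 14.600
sum|xi - xbar| = 33.200
CU = 100 * (1 - 33.200 / (10 * 14.600))
   = 100 * (1 - 0.2274)
   = 77.26%


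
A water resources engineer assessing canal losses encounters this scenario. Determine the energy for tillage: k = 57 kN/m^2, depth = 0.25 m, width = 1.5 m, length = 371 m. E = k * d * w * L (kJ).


E = k * d * w * L
  = 57 * 0.25 * 1.5 * 371
  = 7930.13 kJ


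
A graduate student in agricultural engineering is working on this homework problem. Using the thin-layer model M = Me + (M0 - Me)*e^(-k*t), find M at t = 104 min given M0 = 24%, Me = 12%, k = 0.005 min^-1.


M = Me + (M0 - Me) * e^(-k*t)
  = 12 + (24 - 12) * e^(-0.005*104)
  = 12 + 12 * e^(-0.520)
  = 12 + 12 * 0.59452
  = 12 + 7.1342
  = 19.13%


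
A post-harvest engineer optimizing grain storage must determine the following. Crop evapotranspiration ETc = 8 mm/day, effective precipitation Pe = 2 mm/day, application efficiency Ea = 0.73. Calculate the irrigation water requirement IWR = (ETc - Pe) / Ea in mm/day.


IWR = (ETc - Pe) / Ea
    = (8 - 2) / 0.73
    = 6 / 0.73
    = 8.22 mm/day


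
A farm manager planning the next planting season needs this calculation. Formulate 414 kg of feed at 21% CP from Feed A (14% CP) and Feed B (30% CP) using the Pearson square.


parts_A = CP_b - target = 30 - 21 = 9
parts_B = target - CP_a = 21 - 14 = 7
total_parts = 9 + 7 = 16
Feed A = 414 * 9 / 16 = 232.88 kg
Feed B = 414 * 7 / 16 = 181.13 kg

232.88 kg


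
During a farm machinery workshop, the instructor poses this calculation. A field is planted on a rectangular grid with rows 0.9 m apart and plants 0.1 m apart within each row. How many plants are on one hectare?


D = 10000 / (row_sp * plant_sp)
  = 10000 / (0.9 * 0.1)
  = 10000 / 0.0900
  = 111111.11 plants/ha


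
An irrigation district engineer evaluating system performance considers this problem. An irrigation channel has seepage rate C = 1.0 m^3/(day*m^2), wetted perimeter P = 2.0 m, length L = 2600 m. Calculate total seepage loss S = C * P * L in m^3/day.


S = C * P * L
  = 1.0 * 2.0 * 2600
  = 5200 m^3/day


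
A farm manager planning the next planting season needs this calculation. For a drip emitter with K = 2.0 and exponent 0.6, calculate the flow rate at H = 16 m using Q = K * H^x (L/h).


Q = K * H^x
  = 2.0 * 16^0.6
  = 2.0 * 5.2780
  = 10.56 L/h


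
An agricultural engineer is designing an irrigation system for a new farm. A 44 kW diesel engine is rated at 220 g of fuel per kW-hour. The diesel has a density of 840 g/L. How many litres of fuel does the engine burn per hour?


FC = P * BSFC / rho_fuel
   = 44 * 220 / 840
   = 9680 / 840
   = 11.52 L/h


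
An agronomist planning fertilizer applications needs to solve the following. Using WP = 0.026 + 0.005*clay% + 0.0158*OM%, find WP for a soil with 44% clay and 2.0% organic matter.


WP = 0.026 + 0.005*44 + 0.0158*2.0
   = 0.026 + 0.2200 + 0.0316
   = 0.2776
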